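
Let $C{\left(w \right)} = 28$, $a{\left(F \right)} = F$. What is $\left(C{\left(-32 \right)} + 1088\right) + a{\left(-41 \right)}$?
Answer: $1075$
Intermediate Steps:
$\left(C{\left(-32 \right)} + 1088\right) + a{\left(-41 \right)} = \left(28 + 1088\right) - 41 = 1116 - 41 = 1075$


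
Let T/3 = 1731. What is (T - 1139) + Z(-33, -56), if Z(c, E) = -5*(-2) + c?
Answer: 4031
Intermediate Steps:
T = 5193 (T = 3*1731 = 5193)
Z(c, E) = 10 + c
(T - 1139) + Z(-33, -56) = (5193 - 1139) + (10 - 33) = 4054 - 23 = 4031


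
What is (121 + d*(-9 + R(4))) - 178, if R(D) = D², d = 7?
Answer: -8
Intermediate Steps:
(121 + d*(-9 + R(4))) - 178 = (121 + 7*(-9 + 4²)) - 178 = (121 + 7*(-9 + 16)) - 178 = (121 + 7*7) - 178 = (121 + 49) - 178 = 170 - 178 = -8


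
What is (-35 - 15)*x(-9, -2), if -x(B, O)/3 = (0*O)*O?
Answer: 0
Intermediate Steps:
x(B, O) = 0 (x(B, O) = -3*0*O*O = -0*O = -3*0 = 0)
(-35 - 15)*x(-9, -2) = (-35 - 15)*0 = -50*0 = 0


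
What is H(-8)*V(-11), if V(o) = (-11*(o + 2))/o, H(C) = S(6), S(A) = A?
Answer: -54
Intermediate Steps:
H(C) = 6
V(o) = (-22 - 11*o)/o (V(o) = (-11*(2 + o))/o = (-22 - 11*o)/o)
H(-8)*V(-11) = 6*(-11 - 22/(-11)) = 6*(-11 - 22*(-1/11)) = 6*(-11 + 2) = 6*(-9) = -54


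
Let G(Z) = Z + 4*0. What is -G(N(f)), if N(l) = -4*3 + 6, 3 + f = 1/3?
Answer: 6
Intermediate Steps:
f = -8/3 (f = -3 + 1/3 = -3 + ⅓ = -8/3 ≈ -2.6667)
N(l) = -6 (N(l) = -12 + 6 = -6)
G(Z) = Z (G(Z) = Z + 0 = Z)
-G(N(f)) = -1*(-6) = 6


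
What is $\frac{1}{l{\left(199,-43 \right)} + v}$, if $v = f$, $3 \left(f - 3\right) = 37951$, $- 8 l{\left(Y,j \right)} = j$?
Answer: $\frac{24}{303809} \approx 7.8997 \cdot 10^{-5}$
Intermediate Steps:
$l{\left(Y,j \right)} = - \frac{j}{8}$
$f = \frac{37960}{3}$ ($f = 3 + \frac{1}{3} \cdot 37951 = 3 + \frac{37951}{3} = \frac{37960}{3} \approx 12653.0$)
$v = \frac{37960}{3} \approx 12653.0$
$\frac{1}{l{\left(199,-43 \right)} + v} = \frac{1}{\left(- \frac{1}{8}\right) \left(-43\right) + \frac{37960}{3}} = \frac{1}{\frac{43}{8} + \frac{37960}{3}} = \frac{1}{\frac{303809}{24}} = \frac{24}{303809}$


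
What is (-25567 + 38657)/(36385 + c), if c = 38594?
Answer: 13090/74979 ≈ 0.17458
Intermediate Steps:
(-25567 + 38657)/(36385 + c) = (-25567 + 38657)/(36385 + 38594) = 13090/74979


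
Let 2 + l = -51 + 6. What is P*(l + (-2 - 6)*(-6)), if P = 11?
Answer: 11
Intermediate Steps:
l = -47 (l = -2 + (-51 + 6) = -2 - 45 = -47)
P*(l + (-2 - 6)*(-6)) = 11*(-47 + (-2 - 6)*(-6)) = 11*(-47 - 8*(-6)) = 11*(-47 + 48) = 11*1 = 11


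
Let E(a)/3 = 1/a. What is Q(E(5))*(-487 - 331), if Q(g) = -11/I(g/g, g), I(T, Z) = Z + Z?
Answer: 22495/3 ≈ 7498.3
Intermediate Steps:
E(a) = 3/a (E(a) = 3*(1/a) = 3/a)
I(T, Z) = 2*Z
Q(g) = -11/(2*g) (Q(g) = -11*1/(2*g) = -11/(2*g))
Q(E(5))*(-487 - 331) = (-11/(2*(3/5)))*(-487 - 331) = -11/(2*(3*(1/5)))*(-818) = -11/(2*3/5)*(-818) = -11/2*5/3*(-818) = -55/6*(-818) = 22495/3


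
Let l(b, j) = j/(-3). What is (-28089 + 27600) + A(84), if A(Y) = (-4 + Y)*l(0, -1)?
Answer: -1387/3 ≈ -462.33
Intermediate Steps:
l(b, j) = -j/3 (l(b, j) = j*(-⅓) = -j/3)
A(Y) = -4/3 + Y/3 (A(Y) = (-4 + Y)*(-⅓*(-1)) = (-4 + Y)*(⅓) = -4/3 + Y/3)
(-28089 + 27600) + A(84) = (-28089 + 27600) + (-4/3 + (⅓)*84) = -489 + (-4/3 + 28) = -489 + 80/3 = -1387/3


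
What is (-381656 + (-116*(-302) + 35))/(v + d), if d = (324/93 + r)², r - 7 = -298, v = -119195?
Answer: 333072029/35104826 ≈ 9.4879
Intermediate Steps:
r = -291 (r = 7 - 298 = -291)
d = 79441569/961 (d = (324/93 - 291)² = (324*(1/93) - 291)² = (108/31 - 291)² = (-8913/31)² = 79441569/961 ≈ 82666.)
(-381656 + (-116*(-302) + 35))/(v + d) = (-381656 + (-116*(-302) + 35))/(-119195 + 79441569/961) = (-381656 + (35032 + 35))/(-35104826/961) = (-381656 + 35067)*(-961/35104826) = -346589*(-961/35104826) = 333072029/35104826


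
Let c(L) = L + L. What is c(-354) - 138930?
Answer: -139638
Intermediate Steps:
c(L) = 2*L
c(-354) - 138930 = 2*(-354) - 138930 = -708 - 138930 = -139638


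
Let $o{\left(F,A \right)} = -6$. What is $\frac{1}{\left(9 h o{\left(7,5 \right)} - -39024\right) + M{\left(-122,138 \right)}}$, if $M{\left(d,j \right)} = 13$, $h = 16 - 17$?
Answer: $\frac{1}{39091} \approx 2.5581 \cdot 10^{-5}$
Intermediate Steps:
$h = -1$
$\frac{1}{\left(9 h o{\left(7,5 \right)} - -39024\right) + M{\left(-122,138 \right)}} = \frac{1}{\left(9 \left(-1\right) \left(-6\right) - -39024\right) + 13} = \frac{1}{\left(\left(-9\right) \left(-6\right) + 39024\right) + 13} = \frac{1}{\left(54 + 39024\right) + 13} = \frac{1}{39078 + 13} = \frac{1}{39091}$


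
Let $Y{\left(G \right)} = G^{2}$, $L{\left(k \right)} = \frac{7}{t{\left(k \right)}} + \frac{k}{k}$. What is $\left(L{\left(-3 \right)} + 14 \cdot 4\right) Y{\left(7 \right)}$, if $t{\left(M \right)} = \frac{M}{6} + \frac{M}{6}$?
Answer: $2450$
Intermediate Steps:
$t{\left(M \right)} = \frac{M}{3}$ ($t{\left(M \right)} = M \frac{1}{6} + M \frac{1}{6} = \frac{M}{6} + \frac{M}{6} = \frac{M}{3}$)
$L{\left(k \right)} = 1 + \frac{21}{k}$ ($L{\left(k \right)} = \frac{7}{\frac{1}{3} k} + \frac{k}{k} = 7 \frac{3}{k} + 1 = \frac{21}{k} + 1 = 1 + \frac{21}{k}$)
$\left(L{\left(-3 \right)} + 14 \cdot 4\right) Y{\left(7 \right)} = \left(\frac{21 - 3}{-3} + 14 \cdot 4\right) 7^{2} = \left(\left(- \frac{1}{3}\right) 18 + 56\right) 49 = \left(-6 + 56\right) 49 = 50 \cdot 49 = 2450$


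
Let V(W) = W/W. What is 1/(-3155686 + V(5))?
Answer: -1/3155685 ≈ -3.1689e-7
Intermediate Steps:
V(W) = 1
1/(-3155686 + V(5)) = 1/(-3155686 + 1) = 1/(-3155685) = -1/3155685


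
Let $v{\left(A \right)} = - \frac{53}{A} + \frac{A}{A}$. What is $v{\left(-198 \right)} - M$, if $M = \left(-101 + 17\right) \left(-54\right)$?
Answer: $- \frac{897877}{198} \approx -4534.7$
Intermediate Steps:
$M = 4536$ ($M = \left(-84\right) \left(-54\right) = 4536$)
$v{\left(A \right)} = 1 - \frac{53}{A}$ ($v{\left(A \right)} = - \frac{53}{A} + 1 = 1 - \frac{53}{A}$)
$v{\left(-198 \right)} - M = \frac{-53 - 198}{-198} - 4536 = \left(- \frac{1}{198}\right) \left(-251\right) - 4536 = \frac{251}{198} - 4536 = - \frac{897877}{198}$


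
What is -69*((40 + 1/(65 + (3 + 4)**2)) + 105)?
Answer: -380213/38 ≈ -10006.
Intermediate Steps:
-69*((40 + 1/(65 + (3 + 4)**2)) + 105) = -69*((40 + 1/(65 + 7**2)) + 105) = -69*((40 + 1/(65 + 49)) + 105) = -69*((40 + 1/114) + 105) = -69*(4561/114 + 105) = -69*16531/114 = -380213/38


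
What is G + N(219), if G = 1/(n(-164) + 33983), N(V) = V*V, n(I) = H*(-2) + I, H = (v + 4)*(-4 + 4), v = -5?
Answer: 1621993060/33819 ≈ 47961.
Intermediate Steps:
H = 0 (H = (-5 + 4)*(-4 + 4) = -1*0 = 0)
n(I) = I (n(I) = 0*(-2) + I = 0 + I = I)
N(V) = V²
G = 1/33819 (G = 1/(-164 + 33983) = 1/33819 ≈ 2.9569e-5)
G + N(219) = 1/33819 + 219² = 1/33819 + 47961 = 1621993060/33819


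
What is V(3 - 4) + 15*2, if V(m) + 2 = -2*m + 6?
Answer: 36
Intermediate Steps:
V(m) = 4 - 2*m (V(m) = -2 + (-2*m + 6) = -2 + (6 - 2*m) = 4 - 2*m)
V(3 - 4) + 15*2 = (4 - 2*(3 - 4)) + 15*2 = (4 - 2*(-1)) + 30 = (4 + 2) + 30 = 6 + 30 = 36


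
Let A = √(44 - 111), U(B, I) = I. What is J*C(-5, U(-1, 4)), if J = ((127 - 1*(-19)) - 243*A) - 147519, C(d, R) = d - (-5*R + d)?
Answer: -2947460 - 4860*I*√67 ≈ -2.9475e+6 - 39781.0*I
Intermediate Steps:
C(d, R) = 5*R (C(d, R) = d - (d - 5*R) = d + (-d + 5*R) = 5*R)
A = I*√67 (A = √(-67) = I*√67 ≈ 8.1853*I)
J = -147373 - 243*I*√67 (J = ((127 - 1*(-19)) - 243*I*√67) - 147519 = ((127 + 19) - 243*I*√67) - 147519 = (146 - 243*I*√67) - 147519 = -147373 - 243*I*√67 ≈ -1.4737e+5 - 1989.0*I)
J*C(-5, U(-1, 4)) = (-147373 - 243*I*√67)*(5*4) = (-147373 - 243*I*√67)*20 = -2947460 - 4860*I*√67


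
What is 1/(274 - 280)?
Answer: -1/6 ≈ -0.16667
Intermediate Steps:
1/(274 - 280) = 1/(-6) = -1/6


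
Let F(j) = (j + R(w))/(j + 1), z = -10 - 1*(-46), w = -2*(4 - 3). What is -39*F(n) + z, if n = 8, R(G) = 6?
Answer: -74/3 ≈ -24.667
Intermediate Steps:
w = -2 (w = -2*1 = -2)
z = 36 (z = -10 + 46 = 36)
F(j) = (6 + j)/(1 + j) (F(j) = (j + 6)/(j + 1) = (6 + j)/(1 + j))
-39*F(n) + z = -39*(6 + 8)/(1 + 8) + 36 = -39*14/9 + 36 = -182/3 + 36 = -74/3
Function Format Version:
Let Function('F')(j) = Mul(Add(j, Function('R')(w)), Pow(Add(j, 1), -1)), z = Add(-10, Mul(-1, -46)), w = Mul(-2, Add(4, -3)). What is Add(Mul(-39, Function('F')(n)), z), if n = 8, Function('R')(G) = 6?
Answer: Rational(-74, 3) ≈ -24.667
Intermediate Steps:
w = -2 (w = Mul(-2, 1) = -2)
z = 36 (z = Add(-10, 46) = 36)
Function('F')(j) = Mul(Pow(Add(1, j), -1), Add(6, j)) (Function('F')(j) = Mul(Add(j, 6), Pow(Add(j, 1), -1)) = Mul(Add(6, j), Pow(Add(1, j), -1)) = Mul(Pow(Add(1, j), -1), Add(6, j)))
Add(Mul(-39, Function('F')(n)), z) = Add(Mul(-39, Mul(Pow(Add(1, 8), -1), Add(6, 8))), 36) = Add(Mul(-39, Mul(Pow(9, -1), 14)), 36) = Add(Mul(-39, Mul(Rational(1, 9), 14)), 36) = Add(Mul(-39, Rational(14, 9)), 36) = Add(Rational(-182, 3), 36) = Rational(-74, 3)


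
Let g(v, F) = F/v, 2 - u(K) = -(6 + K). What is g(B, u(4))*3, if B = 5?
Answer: 36/5 ≈ 7.2000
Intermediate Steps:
u(K) = 8 + K (u(K) = 2 - (-1)*(6 + K) = 2 - (-6 - K) = 2 + (6 + K) = 8 + K)
g(B, u(4))*3 = ((8 + 4)/5)*3 = (12*(⅕))*3 = (12/5)*3 = 36/5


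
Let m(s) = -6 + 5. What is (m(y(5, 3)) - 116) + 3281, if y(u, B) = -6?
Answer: 3164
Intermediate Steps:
m(s) = -1
(m(y(5, 3)) - 116) + 3281 = (-1 - 116) + 3281 = -117 + 3281 = 3164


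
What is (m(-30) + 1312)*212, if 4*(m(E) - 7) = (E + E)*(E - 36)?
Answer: 489508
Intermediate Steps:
m(E) = 7 + E*(-36 + E)/2 (m(E) = 7 + ((E + E)*(E - 36))/4 = 7 + ((2*E)*(-36 + E))/4 = 7 + (2*E*(-36 + E))/4 = 7 + E*(-36 + E)/2)
(m(-30) + 1312)*212 = ((7 + (½)*(-30)² - 18*(-30)) + 1312)*212 = ((7 + (½)*900 + 540) + 1312)*212 = ((7 + 450 + 540) + 1312)*212 = (997 + 1312)*212 = 2309*212 = 489508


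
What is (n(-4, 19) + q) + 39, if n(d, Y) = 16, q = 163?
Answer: 218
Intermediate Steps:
(n(-4, 19) + q) + 39 = (16 + 163) + 39 = 179 + 39 = 218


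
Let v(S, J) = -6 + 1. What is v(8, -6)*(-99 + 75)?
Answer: 120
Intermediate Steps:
v(S, J) = -5
v(8, -6)*(-99 + 75) = -5*(-99 + 75) = -5*(-24) = 120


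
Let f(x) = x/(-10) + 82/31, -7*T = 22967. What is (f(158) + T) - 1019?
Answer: -668539/155 ≈ -4313.2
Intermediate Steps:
T = -3281 (T = -1/7*22967 = -3281)
f(x) = 82/31 - x/10 (f(x) = x*(-1/10) + 82*(1/31) = -x/10 + 82/31 = 82/31 - x/10)
(f(158) + T) - 1019 = ((82/31 - 1/10*158) - 3281) - 1019 = ((82/31 - 79/5) - 3281) - 1019 = (-2039/155 - 3281) - 1019 = -510594/155 - 1019 = -668539/155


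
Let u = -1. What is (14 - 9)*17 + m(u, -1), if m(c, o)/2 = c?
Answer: 83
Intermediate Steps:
m(c, o) = 2*c
(14 - 9)*17 + m(u, -1) = (14 - 9)*17 + 2*(-1) = 5*17 - 2 = 85 - 2 = 83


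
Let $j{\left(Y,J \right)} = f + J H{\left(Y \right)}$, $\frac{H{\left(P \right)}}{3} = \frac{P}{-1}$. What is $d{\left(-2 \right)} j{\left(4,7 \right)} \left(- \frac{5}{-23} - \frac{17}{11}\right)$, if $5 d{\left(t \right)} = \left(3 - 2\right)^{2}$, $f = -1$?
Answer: $\frac{5712}{253} \approx 22.577$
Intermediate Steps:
$H{\left(P \right)} = - 3 P$ ($H{\left(P \right)} = 3 \frac{P}{-1} = 3 P \left(-1\right) = 3 \left(- P\right) = - 3 P$)
$d{\left(t \right)} = \frac{1}{5}$ ($d{\left(t \right)} = \frac{\left(3 - 2\right)^{2}}{5} = \frac{1^{2}}{5} = \frac{1}{5} \cdot 1 = \frac{1}{5}$)
$j{\left(Y,J \right)} = -1 - 3 J Y$ ($j{\left(Y,J \right)} = -1 + J \left(- 3 Y\right) = -1 - 3 J Y$)
$d{\left(-2 \right)} j{\left(4,7 \right)} \left(- \frac{5}{-23} - \frac{17}{11}\right) = \frac{-1 - 21 \cdot 4}{5} \left(- \frac{5}{-23} - \frac{17}{11}\right) = \frac{-1 - 84}{5} \left(\left(-5\right) \left(- \frac{1}{23}\right) - \frac{17}{11}\right) = \frac{1}{5} \left(-85\right) \left(\frac{5}{23} - \frac{17}{11}\right) = \left(-17\right) \left(- \frac{336}{253}\right) = \frac{5712}{253}$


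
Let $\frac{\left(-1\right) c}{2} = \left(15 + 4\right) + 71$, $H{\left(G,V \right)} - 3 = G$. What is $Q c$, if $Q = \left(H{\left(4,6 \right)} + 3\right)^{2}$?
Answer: $-18000$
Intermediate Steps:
$H{\left(G,V \right)} = 3 + G$
$c = -180$ ($c = - 2 \left(\left(15 + 4\right) + 71\right) = - 2 \left(19 + 71\right) = \left(-2\right) 90 = -180$)
$Q = 100$ ($Q = \left(\left(3 + 4\right) + 3\right)^{2} = \left(7 + 3\right)^{2} = 10^{2} = 100$)
$Q c = 100 \left(-180\right) = -18000$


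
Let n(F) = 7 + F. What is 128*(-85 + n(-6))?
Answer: -10752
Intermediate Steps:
128*(-85 + n(-6)) = 128*(-85 + (7 - 6)) = 128*(-85 + 1) = 128*(-84) = -10752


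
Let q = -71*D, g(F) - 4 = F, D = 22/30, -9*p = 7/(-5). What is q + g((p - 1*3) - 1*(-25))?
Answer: -1166/45 ≈ -25.911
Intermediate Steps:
p = 7/45 (p = -7/(9*(-5)) = -7*(-1)/(9*5) = -⅑*(-7/5) = 7/45 ≈ 0.15556)
D = 11/15 (D = 22*(1/30) = 11/15 ≈ 0.73333)
g(F) = 4 + F
q = -781/15 (q = -71*11/15 = -781/15 ≈ -52.067)
q + g((p - 1*3) - 1*(-25)) = -781/15 + (4 + ((7/45 - 1*3) - 1*(-25))) = -781/15 + (4 + ((7/45 - 3) + 25)) = -781/15 + (4 + (-128/45 + 25)) = -781/15 + (4 + 997/45) = -781/15 + 1177/45 = -1166/45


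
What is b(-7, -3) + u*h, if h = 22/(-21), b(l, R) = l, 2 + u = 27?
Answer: -697/21 ≈ -33.190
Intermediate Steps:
u = 25 (u = -2 + 27 = 25)
h = -22/21 (h = 22*(-1/21) = -22/21 ≈ -1.0476)
b(-7, -3) + u*h = -7 + 25*(-22/21) = -7 - 550/21 = -697/21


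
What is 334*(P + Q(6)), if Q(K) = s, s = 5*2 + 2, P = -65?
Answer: -17702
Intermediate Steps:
s = 12 (s = 10 + 2 = 12)
Q(K) = 12
334*(P + Q(6)) = 334*(-65 + 12) = 334*(-53) = -17702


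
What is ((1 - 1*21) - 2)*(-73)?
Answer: 1606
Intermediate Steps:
((1 - 1*21) - 2)*(-73) = ((1 - 21) - 2)*(-73) = (-20 - 2)*(-73) = -22*(-73) = 1606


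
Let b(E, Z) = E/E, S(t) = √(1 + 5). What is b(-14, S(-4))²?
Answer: 1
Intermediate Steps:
S(t) = √6
b(E, Z) = 1
b(-14, S(-4))² = 1² = 1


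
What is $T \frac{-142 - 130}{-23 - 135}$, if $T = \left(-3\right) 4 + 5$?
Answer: $- \frac{952}{79} \approx -12.051$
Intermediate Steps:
$T = -7$ ($T = -12 + 5 = -7$)
$T \frac{-142 - 130}{-23 - 135} = - 7 \frac{-142 - 130}{-23 - 135} = - 7 \left(- \frac{272}{-158}\right) = - 7 \left(\left(-272\right) \left(- \frac{1}{158}\right)\right) = \left(-7\right) \frac{136}{79} = - \frac{952}{79}$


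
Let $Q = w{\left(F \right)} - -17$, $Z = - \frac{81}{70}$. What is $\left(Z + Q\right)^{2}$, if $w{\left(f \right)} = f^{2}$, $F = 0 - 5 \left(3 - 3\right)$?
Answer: $\frac{1229881}{4900} \approx 251.0$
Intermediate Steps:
$F = 0$ ($F = 0 - 0 = 0 + 0 = 0$)
$Z = - \frac{81}{70}$ ($Z = \left(-81\right) \frac{1}{70} = - \frac{81}{70} \approx -1.1571$)
$Q = 17$ ($Q = 0^{2} - -17 = 0 + 17 = 17$)
$\left(Z + Q\right)^{2} = \left(- \frac{81}{70} + 17\right)^{2} = \left(\frac{1109}{70}\right)^{2} = \frac{1229881}{4900}$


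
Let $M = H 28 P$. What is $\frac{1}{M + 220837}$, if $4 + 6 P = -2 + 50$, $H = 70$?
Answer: $\frac{3}{705631} \approx 4.2515 \cdot 10^{-6}$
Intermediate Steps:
$P = \frac{22}{3}$ ($P = - \frac{2}{3} + \frac{-2 + 50}{6} = - \frac{2}{3} + \frac{1}{6} \cdot 48 = - \frac{2}{3} + 8 = \frac{22}{3} \approx 7.3333$)
$M = \frac{43120}{3}$ ($M = 70 \cdot 28 \cdot \frac{22}{3} = 1960 \cdot \frac{22}{3} = \frac{43120}{3} \approx 14373.0$)
$\frac{1}{M + 220837} = \frac{1}{\frac{43120}{3} + 220837} = \frac{1}{\frac{705631}{3}} = \frac{3}{705631}$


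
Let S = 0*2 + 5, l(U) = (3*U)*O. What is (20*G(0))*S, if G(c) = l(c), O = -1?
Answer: 0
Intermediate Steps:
l(U) = -3*U (l(U) = (3*U)*(-1) = -3*U)
G(c) = -3*c
S = 5 (S = 0 + 5 = 5)
(20*G(0))*S = (20*(-3*0))*5 = (20*0)*5 = 0*5 = 0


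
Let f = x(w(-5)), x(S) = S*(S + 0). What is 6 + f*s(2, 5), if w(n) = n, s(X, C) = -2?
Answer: -44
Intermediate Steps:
x(S) = S**2 (x(S) = S*S = S**2)
f = 25 (f = (-5)**2 = 25)
6 + f*s(2, 5) = 6 + 25*(-2) = 6 - 50 = -44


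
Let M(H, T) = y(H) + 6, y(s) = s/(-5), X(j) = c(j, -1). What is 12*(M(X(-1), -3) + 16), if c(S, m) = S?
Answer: 1332/5 ≈ 266.40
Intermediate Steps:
X(j) = j
y(s) = -s/5 (y(s) = s*(-⅕) = -s/5)
M(H, T) = 6 - H/5 (M(H, T) = -H/5 + 6 = 6 - H/5)
12*(M(X(-1), -3) + 16) = 12*((6 - ⅕*(-1)) + 16) = 12*((6 + ⅕) + 16) = 12*(31/5 + 16) = 12*(111/5) = 1332/5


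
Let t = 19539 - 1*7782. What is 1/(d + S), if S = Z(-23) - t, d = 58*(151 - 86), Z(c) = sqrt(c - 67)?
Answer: -7987/63792259 - 3*I*sqrt(10)/63792259 ≈ -0.0001252 - 1.4871e-7*I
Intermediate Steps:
t = 11757 (t = 19539 - 7782 = 11757)
Z(c) = sqrt(-67 + c)
d = 3770 (d = 58*65 = 3770)
S = -11757 + 3*I*sqrt(10) (S = sqrt(-67 - 23) - 1*11757 = sqrt(-90) - 11757 = 3*I*sqrt(10) - 11757 = -11757 + 3*I*sqrt(10) ≈ -11757.0 + 9.4868*I)
1/(d + S) = 1/(3770 + (-11757 + 3*I*sqrt(10))) = 1/(-7987 + 3*I*sqrt(10))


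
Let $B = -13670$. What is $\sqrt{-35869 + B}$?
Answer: $7 i \sqrt{1011} \approx 222.57 i$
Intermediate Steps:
$\sqrt{-35869 + B} = \sqrt{-35869 - 13670} = \sqrt{-49539} = 7 i \sqrt{1011}$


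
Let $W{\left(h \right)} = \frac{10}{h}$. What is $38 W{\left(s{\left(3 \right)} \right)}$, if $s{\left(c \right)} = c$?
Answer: $\frac{380}{3} \approx 126.67$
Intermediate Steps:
$38 W{\left(s{\left(3 \right)} \right)} = 38 \cdot \frac{10}{3} = \frac{380}{3}$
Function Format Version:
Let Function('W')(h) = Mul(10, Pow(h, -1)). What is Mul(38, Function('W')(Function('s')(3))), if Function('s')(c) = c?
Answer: Rational(380, 3) ≈ 126.67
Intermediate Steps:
Mul(38, Function('W')(Function('s')(3))) = Mul(38, Mul(10, Pow(3, -1))) = Mul(38, Mul(10, Rational(1, 3))) = Mul(38, Rational(10, 3)) = Rational(380, 3)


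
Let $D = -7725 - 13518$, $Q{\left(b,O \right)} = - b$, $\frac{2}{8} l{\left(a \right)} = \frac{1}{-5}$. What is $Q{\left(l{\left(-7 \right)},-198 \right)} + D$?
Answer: $- \frac{106211}{5} \approx -21242.0$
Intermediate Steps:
$l{\left(a \right)} = - \frac{4}{5}$ ($l{\left(a \right)} = \frac{4}{-5} = 4 \left(- \frac{1}{5}\right) = - \frac{4}{5}$)
$D = -21243$
$Q{\left(l{\left(-7 \right)},-198 \right)} + D = \left(-1\right) \left(- \frac{4}{5}\right) - 21243 = \frac{4}{5} - 21243 = - \frac{106211}{5}$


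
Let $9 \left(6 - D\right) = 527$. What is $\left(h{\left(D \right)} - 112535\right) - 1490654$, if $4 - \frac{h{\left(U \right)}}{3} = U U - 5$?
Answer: $- \frac{43509103}{27} \approx -1.6114 \cdot 10^{6}$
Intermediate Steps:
$D = - \frac{473}{9}$ ($D = 6 - \frac{527}{9} = - \frac{473}{9} \approx -52.556$)
$h{\left(U \right)} = 27 - 3 U^{2}$ ($h{\left(U \right)} = 12 - 3 \left(U U - 5\right) = 12 - 3 \left(U^{2} - 5\right) = 12 - 3 \left(-5 + U^{2}\right) = 12 - \left(-15 + 3 U^{2}\right) = 27 - 3 U^{2}$)
$\left(h{\left(D \right)} - 112535\right) - 1490654 = \left(\left(27 - 3 \left(- \frac{473}{9}\right)^{2}\right) - 112535\right) - 1490654 = \left(\left(27 - \frac{223729}{27}\right) - 112535\right) - 1490654 = \left(- \frac{223000}{27} - 112535\right) - 1490654 = - \frac{3261445}{27} - 1490654 = - \frac{43509103}{27}$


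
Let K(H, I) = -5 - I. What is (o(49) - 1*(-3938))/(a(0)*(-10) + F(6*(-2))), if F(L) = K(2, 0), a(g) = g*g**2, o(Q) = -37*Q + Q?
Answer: -2174/5 ≈ -434.80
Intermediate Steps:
o(Q) = -36*Q
a(g) = g**3
F(L) = -5 (F(L) = -5 - 1*0 = -5 + 0 = -5)
(o(49) - 1*(-3938))/(a(0)*(-10) + F(6*(-2))) = (-36*49 - 1*(-3938))/(0**3*(-10) - 5) = (-1764 + 3938)/(0*(-10) - 5) = 2174/(0 - 5) = 2174/(-5) = 2174*(-1/5) = -2174/5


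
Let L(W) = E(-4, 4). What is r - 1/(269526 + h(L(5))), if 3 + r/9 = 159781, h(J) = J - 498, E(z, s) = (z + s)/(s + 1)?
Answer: 386862802055/269028 ≈ 1.4380e+6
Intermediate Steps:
E(z, s) = (s + z)/(1 + s)
L(W) = 0 (L(W) = (4 - 4)/(1 + 4) = 0/5 = (1/5)*0 = 0)
h(J) = -498 + J
r = 1438002 (r = -27 + 9*159781 = -27 + 1438029 = 1438002)
r - 1/(269526 + h(L(5))) = 1438002 - 1/(269526 + (-498 + 0)) = 1438002 - 1/(269526 - 498) = 1438002 - 1/269028 = 386862802055/269028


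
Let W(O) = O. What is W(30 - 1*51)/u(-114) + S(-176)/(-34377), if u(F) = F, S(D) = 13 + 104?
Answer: 78731/435442 ≈ 0.18081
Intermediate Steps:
S(D) = 117
W(30 - 1*51)/u(-114) + S(-176)/(-34377) = (30 - 1*51)/(-114) + 117/(-34377) = (30 - 51)*(-1/114) + 117*(-1/34377) = -21*(-1/114) - 39/11459 = 7/38 - 39/11459 = 78731/435442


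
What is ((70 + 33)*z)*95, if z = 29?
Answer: 283765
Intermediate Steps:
((70 + 33)*z)*95 = ((70 + 33)*29)*95 = (103*29)*95 = 2987*95 = 283765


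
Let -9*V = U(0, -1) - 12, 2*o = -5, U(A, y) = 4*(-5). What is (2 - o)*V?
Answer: 16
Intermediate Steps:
U(A, y) = -20
o = -5/2 (o = (1/2)*(-5) = -5/2 ≈ -2.5000)
V = 32/9 (V = -(-20 - 12)/9 = -1/9*(-32) = 32/9 ≈ 3.5556)
(2 - o)*V = (2 - 1*(-5/2))*(32/9) = (2 + 5/2)*(32/9) = (9/2)*(32/9) = 16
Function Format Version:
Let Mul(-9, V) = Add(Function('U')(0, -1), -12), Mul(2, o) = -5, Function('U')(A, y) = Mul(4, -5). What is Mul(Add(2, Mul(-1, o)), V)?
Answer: 16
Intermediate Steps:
Function('U')(A, y) = -20
o = Rational(-5, 2) (o = Mul(Rational(1, 2), -5) = Rational(-5, 2) ≈ -2.5000)
V = Rational(32, 9) (V = Mul(Rational(-1, 9), Add(-20, -12)) = Mul(Rational(-1, 9), -32) = Rational(32, 9) ≈ 3.5556)
Mul(Add(2, Mul(-1, o)), V) = Mul(Add(2, Mul(-1, Rational(-5, 2))), Rational(32, 9)) = Mul(Add(2, Rational(5, 2)), Rational(32, 9)) = Mul(Rational(9, 2), Rational(32, 9)) = 16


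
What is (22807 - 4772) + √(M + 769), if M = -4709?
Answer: 18035 + 2*I*√985 ≈ 18035.0 + 62.769*I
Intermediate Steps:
(22807 - 4772) + √(M + 769) = (22807 - 4772) + √(-4709 + 769) = 18035 + √(-3940) = 18035 + 2*I*√985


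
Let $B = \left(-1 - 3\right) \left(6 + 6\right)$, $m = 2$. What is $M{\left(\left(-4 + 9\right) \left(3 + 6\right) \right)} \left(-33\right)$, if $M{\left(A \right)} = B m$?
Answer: $3168$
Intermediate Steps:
$B = -48$ ($B = \left(-4\right) 12 = -48$)
$M{\left(A \right)} = -96$ ($M{\left(A \right)} = \left(-48\right) 2 = -96$)
$M{\left(\left(-4 + 9\right) \left(3 + 6\right) \right)} \left(-33\right) = \left(-96\right) \left(-33\right) = 3168$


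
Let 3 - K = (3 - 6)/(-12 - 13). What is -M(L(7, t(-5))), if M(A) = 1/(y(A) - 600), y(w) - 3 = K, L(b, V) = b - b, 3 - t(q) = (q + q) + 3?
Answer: 25/14853 ≈ 0.0016832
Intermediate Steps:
t(q) = -2*q (t(q) = 3 - ((q + q) + 3) = 3 - (2*q + 3) = 3 - (3 + 2*q) = 3 + (-3 - 2*q) = -2*q)
K = 72/25 (K = 3 - (3 - 6)/(-12 - 13) = 3 - (-3)/(-25) = 3 - (-3)*(-1)/25 = 3 - 1*3/25 = 3 - 3/25 = 72/25 ≈ 2.8800)
L(b, V) = 0
y(w) = 147/25 (y(w) = 3 + 72/25 = 147/25)
M(A) = -25/14853 (M(A) = 1/(147/25 - 600) = 1/(-14853/25) = -25/14853)
-M(L(7, t(-5))) = -1*(-25/14853) = 25/14853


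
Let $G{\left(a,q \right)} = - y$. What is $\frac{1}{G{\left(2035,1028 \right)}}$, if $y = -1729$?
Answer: $\frac{1}{1729} \approx 0.00057837$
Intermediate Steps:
$G{\left(a,q \right)} = 1729$ ($G{\left(a,q \right)} = \left(-1\right) \left(-1729\right) = 1729$)
$\frac{1}{G{\left(2035,1028 \right)}} = \frac{1}{1729}$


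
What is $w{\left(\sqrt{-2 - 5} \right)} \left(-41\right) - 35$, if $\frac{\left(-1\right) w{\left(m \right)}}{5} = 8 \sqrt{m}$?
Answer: $-35 + 1640 \sqrt[4]{7} \sqrt{i} \approx 1851.3 + 1886.3 i$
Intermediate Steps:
$w{\left(m \right)} = - 40 \sqrt{m}$ ($w{\left(m \right)} = - 5 \cdot 8 \sqrt{m} = - 40 \sqrt{m}$)
$w{\left(\sqrt{-2 - 5} \right)} \left(-41\right) - 35 = - 40 \sqrt{\sqrt{-2 - 5}} \left(-41\right) - 35 = - 40 \sqrt{\sqrt{-7}} \left(-41\right) - 35 = - 40 \sqrt{i \sqrt{7}} \left(-41\right) - 35 = - 40 \sqrt[4]{7} \sqrt{i} \left(-41\right) - 35 = 1640 \sqrt[4]{7} \sqrt{i} - 35 = -35 + 1640 \sqrt[4]{7} \sqrt{i}$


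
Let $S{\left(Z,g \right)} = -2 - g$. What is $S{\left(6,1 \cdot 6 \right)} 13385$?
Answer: $-107080$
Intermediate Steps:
$S{\left(6,1 \cdot 6 \right)} 13385 = \left(-2 - 1 \cdot 6\right) 13385 = \left(-2 - 6\right) 13385 = \left(-8\right) 13385 = -107080$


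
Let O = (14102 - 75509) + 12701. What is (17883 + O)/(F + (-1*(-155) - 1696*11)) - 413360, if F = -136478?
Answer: -64062088617/154979 ≈ -4.1336e+5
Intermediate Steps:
O = -48706 (O = -61407 + 12701 = -48706)
(17883 + O)/(F + (-1*(-155) - 1696*11)) - 413360 = (17883 - 48706)/(-136478 + (-1*(-155) - 1696*11)) - 413360 = -30823/(-136478 + (155 - 212*88)) - 413360 = -30823/(-136478 + (155 - 18656)) - 413360 = -30823/(-136478 - 18501) - 413360 = -30823/(-154979) - 413360 = -30823*(-1/154979) - 413360 = 30823/154979 - 413360 = -64062088617/154979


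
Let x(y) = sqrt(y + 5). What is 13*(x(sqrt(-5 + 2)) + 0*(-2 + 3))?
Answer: 13*sqrt(5 + I*sqrt(3)) ≈ 29.49 + 4.9631*I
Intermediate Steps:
x(y) = sqrt(5 + y)
13*(x(sqrt(-5 + 2)) + 0*(-2 + 3)) = 13*(sqrt(5 + sqrt(-5 + 2)) + 0*(-2 + 3)) = 13*(sqrt(5 + sqrt(-3)) + 0*1) = 13*(sqrt(5 + I*sqrt(3)) + 0) = 13*sqrt(5 + I*sqrt(3))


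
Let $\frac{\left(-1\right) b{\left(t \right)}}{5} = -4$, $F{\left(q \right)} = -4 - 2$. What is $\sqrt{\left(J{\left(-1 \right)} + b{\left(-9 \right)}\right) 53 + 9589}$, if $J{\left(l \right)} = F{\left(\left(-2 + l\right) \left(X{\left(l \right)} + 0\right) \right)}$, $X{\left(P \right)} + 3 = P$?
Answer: $\sqrt{10331} \approx 101.64$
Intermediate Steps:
$X{\left(P \right)} = -3 + P$
$F{\left(q \right)} = -6$
$J{\left(l \right)} = -6$
$b{\left(t \right)} = 20$ ($b{\left(t \right)} = \left(-5\right) \left(-4\right) = 20$)
$\sqrt{\left(J{\left(-1 \right)} + b{\left(-9 \right)}\right) 53 + 9589} = \sqrt{\left(-6 + 20\right) 53 + 9589} = \sqrt{14 \cdot 53 + 9589} = \sqrt{742 + 9589} = \sqrt{10331}$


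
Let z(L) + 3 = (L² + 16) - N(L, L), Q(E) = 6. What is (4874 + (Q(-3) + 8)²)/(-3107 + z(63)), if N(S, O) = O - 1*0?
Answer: 2535/406 ≈ 6.2438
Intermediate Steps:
N(S, O) = O (N(S, O) = O + 0 = O)
z(L) = 13 + L² - L (z(L) = -3 + ((L² + 16) - L) = -3 + ((16 + L²) - L) = -3 + (16 + L² - L) = 13 + L² - L)
(4874 + (Q(-3) + 8)²)/(-3107 + z(63)) = (4874 + (6 + 8)²)/(-3107 + (13 + 63² - 1*63)) = (4874 + 14²)/(-3107 + (13 + 3969 - 63)) = (4874 + 196)/(-3107 + 3919) = 5070/812 = 5070*(1/812) = 2535/406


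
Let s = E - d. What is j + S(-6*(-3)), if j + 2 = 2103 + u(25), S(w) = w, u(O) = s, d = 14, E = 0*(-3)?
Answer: 2105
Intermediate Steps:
E = 0
s = -14 (s = 0 - 1*14 = 0 - 14 = -14)
u(O) = -14
j = 2087 (j = -2 + (2103 - 14) = -2 + 2089 = 2087)
j + S(-6*(-3)) = 2087 - 6*(-3) = 2087 + 18 = 2105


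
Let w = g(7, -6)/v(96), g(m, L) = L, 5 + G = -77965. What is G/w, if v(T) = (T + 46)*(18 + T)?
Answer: 210363060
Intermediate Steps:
G = -77970 (G = -5 - 77965 = -77970)
v(T) = (18 + T)*(46 + T) (v(T) = (46 + T)*(18 + T) = (18 + T)*(46 + T))
w = -1/2698 (w = -6/(828 + 96² + 64*96) = -6/(828 + 9216 + 6144) = -6/16188 = -6*1/16188 = -1/2698 ≈ -0.00037064)
G/w = -77970/(-1/2698) = -77970*(-2698) = 210363060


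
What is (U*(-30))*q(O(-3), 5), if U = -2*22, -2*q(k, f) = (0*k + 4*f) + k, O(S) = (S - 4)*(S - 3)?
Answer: -40920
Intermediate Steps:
O(S) = (-4 + S)*(-3 + S)
q(k, f) = -2*f - k/2 (q(k, f) = -((0*k + 4*f) + k)/2 = -((0 + 4*f) + k)/2 = -(4*f + k)/2 = -(k + 4*f)/2 = -2*f - k/2)
U = -44
(U*(-30))*q(O(-3), 5) = (-44*(-30))*(-2*5 - (12 + (-3)² - 7*(-3))/2) = 1320*(-10 - (12 + 9 + 21)/2) = 1320*(-10 - ½*42) = 1320*(-10 - 21) = 1320*(-31) = -40920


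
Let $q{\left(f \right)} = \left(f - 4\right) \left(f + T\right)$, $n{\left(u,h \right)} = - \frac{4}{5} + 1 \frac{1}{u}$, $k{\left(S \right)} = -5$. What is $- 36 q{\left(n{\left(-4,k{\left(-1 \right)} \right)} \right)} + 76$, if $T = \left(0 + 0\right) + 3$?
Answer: $\frac{43051}{100} \approx 430.51$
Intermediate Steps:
$n{\left(u,h \right)} = - \frac{4}{5} + \frac{1}{u}$ ($n{\left(u,h \right)} = \left(-4\right) \frac{1}{5} + \frac{1}{u} = - \frac{4}{5} + \frac{1}{u}$)
$T = 3$ ($T = 0 + 3 = 3$)
$q{\left(f \right)} = \left(-4 + f\right) \left(3 + f\right)$ ($q{\left(f \right)} = \left(f - 4\right) \left(f + 3\right) = \left(-4 + f\right) \left(3 + f\right)$)
$- 36 q{\left(n{\left(-4,k{\left(-1 \right)} \right)} \right)} + 76 = - 36 \left(-12 + \left(- \frac{4}{5} + \frac{1}{-4}\right)^{2} - \left(- \frac{4}{5} + \frac{1}{-4}\right)\right) + 76 = - 36 \left(-12 + \left(- \frac{4}{5} - \frac{1}{4}\right)^{2} - \left(- \frac{4}{5} - \frac{1}{4}\right)\right) + 76 = - 36 \left(-12 + \left(- \frac{21}{20}\right)^{2} - - \frac{21}{20}\right) + 76 = - 36 \left(-12 + \frac{441}{400} + \frac{21}{20}\right) + 76 = \left(-36\right) \left(- \frac{3939}{400}\right) + 76 = \frac{35451}{100} + 76 = \frac{43051}{100}$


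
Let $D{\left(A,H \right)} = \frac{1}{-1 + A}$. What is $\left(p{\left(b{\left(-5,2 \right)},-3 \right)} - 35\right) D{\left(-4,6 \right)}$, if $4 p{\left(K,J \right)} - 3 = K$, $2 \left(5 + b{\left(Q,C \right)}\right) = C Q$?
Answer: $\frac{147}{20} \approx 7.35$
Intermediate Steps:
$b{\left(Q,C \right)} = -5 + \frac{C Q}{2}$
$p{\left(K,J \right)} = \frac{3}{4} + \frac{K}{4}$
$\left(p{\left(b{\left(-5,2 \right)},-3 \right)} - 35\right) D{\left(-4,6 \right)} = \frac{\left(\frac{3}{4} + \frac{-5 + \frac{1}{2} \cdot 2 \left(-5\right)}{4}\right) - 35}{-1 - 4} = \frac{\left(\frac{3}{4} + \frac{-5 - 5}{4}\right) - 35}{-5} = \left(\left(\frac{3}{4} + \frac{1}{4} \left(-10\right)\right) - 35\right) \left(- \frac{1}{5}\right) = \left(\left(\frac{3}{4} - \frac{5}{2}\right) - 35\right) \left(- \frac{1}{5}\right) = \left(- \frac{7}{4} - 35\right) \left(- \frac{1}{5}\right) = \left(- \frac{147}{4}\right) \left(- \frac{1}{5}\right) = \frac{147}{20}$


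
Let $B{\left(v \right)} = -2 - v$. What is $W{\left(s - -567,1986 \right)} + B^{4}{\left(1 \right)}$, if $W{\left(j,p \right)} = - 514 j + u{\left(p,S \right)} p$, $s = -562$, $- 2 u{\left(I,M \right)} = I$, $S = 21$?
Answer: $-1974587$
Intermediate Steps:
$u{\left(I,M \right)} = - \frac{I}{2}$
$W{\left(j,p \right)} = - 514 j - \frac{p^{2}}{2}$ ($W{\left(j,p \right)} = - 514 j + - \frac{p}{2} p = - 514 j - \frac{p^{2}}{2}$)
$W{\left(s - -567,1986 \right)} + B^{4}{\left(1 \right)} = \left(- 514 \left(-562 - -567\right) - \frac{1986^{2}}{2}\right) + \left(-2 - 1\right)^{4} = \left(- 514 \left(-562 + 567\right) - 1972098\right) + \left(-2 - 1\right)^{4} = \left(\left(-514\right) 5 - 1972098\right) + \left(-3\right)^{4} = \left(-2570 - 1972098\right) + 81 = -1974668 + 81 = -1974587$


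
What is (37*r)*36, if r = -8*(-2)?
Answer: 21312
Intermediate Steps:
r = 16
(37*r)*36 = (37*16)*36 = 592*36 = 21312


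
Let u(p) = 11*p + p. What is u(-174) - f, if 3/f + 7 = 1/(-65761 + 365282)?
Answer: -1458966095/698882 ≈ -2087.6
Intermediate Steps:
f = -299521/698882 (f = 3/(-7 + 1/(-65761 + 365282)) = 3/(-7 + 1/299521) = 3/(-2096646/299521) = 3*(-299521/2096646) = -299521/698882 ≈ -0.42857)
u(p) = 12*p
u(-174) - f = 12*(-174) - 1*(-299521/698882) = -2088 + 299521/698882 = -1458966095/698882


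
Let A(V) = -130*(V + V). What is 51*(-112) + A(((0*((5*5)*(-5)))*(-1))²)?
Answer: -5712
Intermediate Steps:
A(V) = -260*V
51*(-112) + A(((0*((5*5)*(-5)))*(-1))²) = 51*(-112) - 260*((0*((5*5)*(-5)))*(-1))² = -5712 - 260*((0*(25*(-5)))*(-1))² = -5712 - 260*((0*(-125))*(-1))² = -5712 - 260*(0*(-1))² = -5712 - 260*0² = -5712 - 260*0 = -5712 + 0 = -5712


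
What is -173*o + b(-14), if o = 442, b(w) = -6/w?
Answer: -535259/7 ≈ -76466.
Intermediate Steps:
-173*o + b(-14) = -173*442 - 6/(-14) = -76466 - 6*(-1/14) = -76466 + 3/7 = -535259/7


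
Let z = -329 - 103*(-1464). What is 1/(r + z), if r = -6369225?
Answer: -1/6218762 ≈ -1.6080e-7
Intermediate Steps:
z = 150463 (z = -329 + 150792 = 150463)
1/(r + z) = 1/(-6369225 + 150463) = 1/(-6218762) = -1/6218762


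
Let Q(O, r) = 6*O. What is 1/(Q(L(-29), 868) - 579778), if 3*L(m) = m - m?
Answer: -1/579778 ≈ -1.7248e-6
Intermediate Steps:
L(m) = 0 (L(m) = (m - m)/3 = (⅓)*0 = 0)
1/(Q(L(-29), 868) - 579778) = 1/(6*0 - 579778) = 1/(0 - 579778) = 1/(-579778) = -1/579778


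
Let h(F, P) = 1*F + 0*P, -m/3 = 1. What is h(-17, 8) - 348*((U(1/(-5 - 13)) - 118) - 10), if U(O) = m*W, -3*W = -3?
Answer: 45571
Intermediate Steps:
W = 1 (W = -1/3*(-3) = 1)
m = -3 (m = -3*1 = -3)
h(F, P) = F (h(F, P) = F + 0 = F)
U(O) = -3 (U(O) = -3*1 = -3)
h(-17, 8) - 348*((U(1/(-5 - 13)) - 118) - 10) = -17 - 348*((-3 - 118) - 10) = -17 - 348*(-121 - 10) = -17 - 348*(-131) = -17 + 45588 = 45571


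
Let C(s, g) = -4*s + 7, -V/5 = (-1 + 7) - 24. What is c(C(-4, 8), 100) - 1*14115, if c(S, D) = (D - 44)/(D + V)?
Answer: -1340897/95 ≈ -14115.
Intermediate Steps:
V = 90 (V = -5*((-1 + 7) - 24) = -5*(6 - 24) = -5*(-18) = 90)
C(s, g) = 7 - 4*s
c(S, D) = (-44 + D)/(90 + D) (c(S, D) = (D - 44)/(D + 90) = (-44 + D)/(90 + D))
c(C(-4, 8), 100) - 1*14115 = (-44 + 100)/(90 + 100) - 1*14115 = 56/190 - 14115 = (1/190)*56 - 14115 = 28/95 - 14115 = -1340897/95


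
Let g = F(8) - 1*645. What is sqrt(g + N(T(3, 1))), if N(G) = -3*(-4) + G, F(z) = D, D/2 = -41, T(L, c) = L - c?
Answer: I*sqrt(713) ≈ 26.702*I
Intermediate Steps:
D = -82 (D = 2*(-41) = -82)
F(z) = -82
N(G) = 12 + G
g = -727 (g = -82 - 1*645 = -82 - 645 = -727)
sqrt(g + N(T(3, 1))) = sqrt(-727 + (12 + (3 - 1*1))) = sqrt(-727 + (12 + (3 - 1))) = sqrt(-727 + (12 + 2)) = sqrt(-727 + 14) = sqrt(-713) = I*sqrt(713)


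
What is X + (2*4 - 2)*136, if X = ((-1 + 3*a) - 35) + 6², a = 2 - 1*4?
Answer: 810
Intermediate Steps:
a = -2 (a = 2 - 4 = -2)
X = -6 (X = ((-1 + 3*(-2)) - 35) + 6² = ((-1 - 6) - 35) + 36 = (-7 - 35) + 36 = -42 + 36 = -6)
X + (2*4 - 2)*136 = -6 + (2*4 - 2)*136 = -6 + (8 - 2)*136 = -6 + 6*136 = -6 + 816 = 810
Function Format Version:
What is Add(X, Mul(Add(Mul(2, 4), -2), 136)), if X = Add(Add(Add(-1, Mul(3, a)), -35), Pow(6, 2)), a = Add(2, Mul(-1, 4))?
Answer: 810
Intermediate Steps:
a = -2 (a = Add(2, -4) = -2)
X = -6 (X = Add(Add(Add(-1, Mul(3, -2)), -35), Pow(6, 2)) = Add(Add(Add(-1, -6), -35), 36) = Add(Add(-7, -35), 36) = Add(-42, 36) = -6)
Add(X, Mul(Add(Mul(2, 4), -2), 136)) = Add(-6, Mul(Add(Mul(2, 4), -2), 136)) = Add(-6, Mul(Add(8, -2), 136)) = Add(-6, Mul(6, 136)) = Add(-6, 816) = 810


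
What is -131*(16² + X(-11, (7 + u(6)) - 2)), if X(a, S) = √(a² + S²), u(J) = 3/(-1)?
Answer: -33536 - 655*√5 ≈ -35001.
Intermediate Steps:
u(J) = -3 (u(J) = 3*(-1) = -3)
X(a, S) = √(S² + a²)
-131*(16² + X(-11, (7 + u(6)) - 2)) = -131*(16² + √(((7 - 3) - 2)² + (-11)²)) = -131*(256 + √((4 - 2)² + 121)) = -131*(256 + √(2² + 121)) = -131*(256 + √(4 + 121)) = -131*(256 + √125) = -131*(256 + 5*√5) = -33536 - 655*√5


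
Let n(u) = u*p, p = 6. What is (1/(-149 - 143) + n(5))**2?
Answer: 76720081/85264 ≈ 899.79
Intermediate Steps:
n(u) = 6*u (n(u) = u*6 = 6*u)
(1/(-149 - 143) + n(5))**2 = (1/(-149 - 143) + 6*5)**2 = (1/(-292) + 30)**2 = (-1/292 + 30)**2 = (8759/292)**2 = 76720081/85264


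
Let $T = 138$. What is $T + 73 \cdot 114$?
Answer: $8460$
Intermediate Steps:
$T + 73 \cdot 114 = 138 + 73 \cdot 114 = 138 + 8322 = 8460$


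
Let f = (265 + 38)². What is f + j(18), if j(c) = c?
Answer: 91827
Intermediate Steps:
f = 91809 (f = 303² = 91809)
f + j(18) = 91809 + 18 = 91827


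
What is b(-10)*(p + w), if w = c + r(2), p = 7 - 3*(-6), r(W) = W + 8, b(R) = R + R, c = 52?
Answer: -1740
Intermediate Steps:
b(R) = 2*R
r(W) = 8 + W
p = 25 (p = 7 + 18 = 25)
w = 62 (w = 52 + (8 + 2) = 52 + 10 = 62)
b(-10)*(p + w) = (2*(-10))*(25 + 62) = -20*87 = -1740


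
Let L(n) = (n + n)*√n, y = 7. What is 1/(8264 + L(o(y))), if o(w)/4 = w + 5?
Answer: 1033/8481416 - 6*√3/1060177 ≈ 0.00011199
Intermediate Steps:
o(w) = 20 + 4*w (o(w) = 4*(w + 5) = 4*(5 + w) = 20 + 4*w)
L(n) = 2*n^(3/2) (L(n) = (2*n)*√n = 2*n^(3/2))
1/(8264 + L(o(y))) = 1/(8264 + 2*(20 + 4*7)^(3/2)) = 1/(8264 + 2*(20 + 28)^(3/2)) = 1/(8264 + 2*48^(3/2)) = 1/(8264 + 2*(192*√3)) = 1/(8264 + 384*√3)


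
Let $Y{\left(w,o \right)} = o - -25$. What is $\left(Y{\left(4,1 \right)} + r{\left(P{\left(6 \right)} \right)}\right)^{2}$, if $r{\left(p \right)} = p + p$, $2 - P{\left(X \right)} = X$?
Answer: $324$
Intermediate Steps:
$P{\left(X \right)} = 2 - X$
$Y{\left(w,o \right)} = 25 + o$ ($Y{\left(w,o \right)} = o + 25 = 25 + o$)
$r{\left(p \right)} = 2 p$
$\left(Y{\left(4,1 \right)} + r{\left(P{\left(6 \right)} \right)}\right)^{2} = \left(\left(25 + 1\right) + 2 \left(2 - 6\right)\right)^{2} = \left(26 + 2 \left(2 - 6\right)\right)^{2} = \left(26 + 2 \left(-4\right)\right)^{2} = \left(26 - 8\right)^{2} = 18^{2} = 324$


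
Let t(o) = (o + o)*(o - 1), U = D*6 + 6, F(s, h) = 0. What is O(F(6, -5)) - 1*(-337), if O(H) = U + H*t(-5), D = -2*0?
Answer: 343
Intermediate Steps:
D = 0
U = 6 (U = 0*6 + 6 = 0 + 6 = 6)
t(o) = 2*o*(-1 + o) (t(o) = (2*o)*(-1 + o) = 2*o*(-1 + o))
O(H) = 6 + 60*H (O(H) = 6 + H*(2*(-5)*(-1 - 5)) = 6 + H*(2*(-5)*(-6)) = 6 + H*60 = 6 + 60*H)
O(F(6, -5)) - 1*(-337) = (6 + 60*0) - 1*(-337) = (6 + 0) + 337 = 6 + 337 = 343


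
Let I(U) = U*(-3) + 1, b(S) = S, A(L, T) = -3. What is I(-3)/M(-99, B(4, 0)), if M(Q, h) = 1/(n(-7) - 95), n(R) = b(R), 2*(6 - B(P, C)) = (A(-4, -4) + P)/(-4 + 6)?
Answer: -1020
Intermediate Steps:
I(U) = 1 - 3*U (I(U) = -3*U + 1 = 1 - 3*U)
B(P, C) = 27/4 - P/4 (B(P, C) = 6 - (-3 + P)/(2*(-4 + 6)) = 6 - (-3 + P)/(2*2) = 6 - (-3/2 + P/2)/2 = 6 + (¾ - P/4) = 27/4 - P/4)
n(R) = R
M(Q, h) = -1/102 (M(Q, h) = 1/(-7 - 95) = 1/(-102) = -1/102)
I(-3)/M(-99, B(4, 0)) = (1 - 3*(-3))/(-1/102) = (1 + 9)*(-102) = 10*(-102) = -1020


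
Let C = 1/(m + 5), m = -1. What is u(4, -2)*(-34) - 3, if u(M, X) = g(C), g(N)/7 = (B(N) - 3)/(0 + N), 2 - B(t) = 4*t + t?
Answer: 2139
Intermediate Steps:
B(t) = 2 - 5*t (B(t) = 2 - (4*t + t) = 2 - 5*t)
C = ¼ (C = 1/(-1 + 5) = 1/4 = ¼ ≈ 0.25000)
g(N) = 7*(-1 - 5*N)/N (g(N) = 7*(((2 - 5*N) - 3)/(0 + N)) = 7*((-1 - 5*N)/N) = 7*(-1 - 5*N)/N)
u(M, X) = -63 (u(M, X) = -35 - 7/¼ = -35 - 7*4 = -35 - 28 = -63)
u(4, -2)*(-34) - 3 = -63*(-34) - 3 = 2142 - 3 = 2139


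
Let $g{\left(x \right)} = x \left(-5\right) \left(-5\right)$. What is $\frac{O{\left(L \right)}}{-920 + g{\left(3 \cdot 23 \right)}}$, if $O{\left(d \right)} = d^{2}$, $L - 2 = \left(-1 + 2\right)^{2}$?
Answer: $\frac{9}{805} \approx 0.01118$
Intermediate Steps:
$g{\left(x \right)} = 25 x$ ($g{\left(x \right)} = - 5 x \left(-5\right) = 25 x$)
$L = 3$ ($L = 2 + \left(-1 + 2\right)^{2} = 2 + 1^{2} = 2 + 1 = 3$)
$\frac{O{\left(L \right)}}{-920 + g{\left(3 \cdot 23 \right)}} = \frac{3^{2}}{-920 + 25 \cdot 3 \cdot 23} = \frac{1}{-920 + 25 \cdot 69} \cdot 9 = \frac{1}{-920 + 1725} \cdot 9 = \frac{1}{805} \cdot 9 = \frac{9}{805}$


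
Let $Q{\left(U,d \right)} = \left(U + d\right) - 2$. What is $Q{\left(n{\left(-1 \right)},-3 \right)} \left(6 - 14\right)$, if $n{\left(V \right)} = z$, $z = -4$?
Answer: $72$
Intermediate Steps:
$n{\left(V \right)} = -4$
$Q{\left(U,d \right)} = -2 + U + d$
$Q{\left(n{\left(-1 \right)},-3 \right)} \left(6 - 14\right) = \left(-2 - 4 - 3\right) \left(6 - 14\right) = - 9 \left(6 - 14\right) = \left(-9\right) \left(-8\right) = 72$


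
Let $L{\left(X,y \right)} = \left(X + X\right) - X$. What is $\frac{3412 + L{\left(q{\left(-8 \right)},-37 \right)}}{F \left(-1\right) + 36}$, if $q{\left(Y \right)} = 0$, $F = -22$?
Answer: $\frac{1706}{29} \approx 58.828$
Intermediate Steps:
$L{\left(X,y \right)} = X$ ($L{\left(X,y \right)} = 2 X - X = X$)
$\frac{3412 + L{\left(q{\left(-8 \right)},-37 \right)}}{F \left(-1\right) + 36} = \frac{3412 + 0}{\left(-22\right) \left(-1\right) + 36} = \frac{3412}{22 + 36} = \frac{3412}{58} = 3412 \cdot \frac{1}{58} = \frac{1706}{29}$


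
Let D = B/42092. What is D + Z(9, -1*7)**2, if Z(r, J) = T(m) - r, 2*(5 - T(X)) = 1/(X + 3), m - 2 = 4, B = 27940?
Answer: 58340207/3409452 ≈ 17.111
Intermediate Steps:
m = 6 (m = 2 + 4 = 6)
T(X) = 5 - 1/(2*(3 + X)) (T(X) = 5 - 1/(2*(X + 3)) = 5 - 1/(2*(3 + X)))
Z(r, J) = 89/18 - r (Z(r, J) = (29 + 10*6)/(2*(3 + 6)) - r = (1/2)*(29 + 60)/9 - r = (1/2)*(1/9)*89 - r = 89/18 - r)
D = 6985/10523 (D = 27940/42092 = 27940*(1/42092) = 6985/10523 ≈ 0.66378)
D + Z(9, -1*7)**2 = 6985/10523 + (89/18 - 1*9)**2 = 6985/10523 + (89/18 - 9)**2 = 6985/10523 + (-73/18)**2 = 6985/10523 + 5329/324 = 58340207/3409452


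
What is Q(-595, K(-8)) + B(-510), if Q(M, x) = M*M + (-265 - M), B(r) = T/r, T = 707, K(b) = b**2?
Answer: 180720343/510 ≈ 3.5435e+5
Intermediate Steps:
B(r) = 707/r
Q(M, x) = -265 + M**2 - M (Q(M, x) = M**2 + (-265 - M) = -265 + M**2 - M)
Q(-595, K(-8)) + B(-510) = (-265 + (-595)**2 - 1*(-595)) + 707/(-510) = (-265 + 354025 + 595) + 707*(-1/510) = 354355 - 707/510 = 180720343/510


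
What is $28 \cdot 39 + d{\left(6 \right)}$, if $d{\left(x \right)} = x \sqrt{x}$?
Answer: $1092 + 6 \sqrt{6} \approx 1106.7$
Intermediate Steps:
$d{\left(x \right)} = x^{\frac{3}{2}}$
$28 \cdot 39 + d{\left(6 \right)} = 28 \cdot 39 + 6^{\frac{3}{2}} = 1092 + 6 \sqrt{6}$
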